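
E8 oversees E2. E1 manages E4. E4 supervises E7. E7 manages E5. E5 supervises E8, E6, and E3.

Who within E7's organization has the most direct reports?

E5

Direct-report counts within E7's organization: E7 has 1; E5 has 3; E8 has 1. The largest is 3, held by E5.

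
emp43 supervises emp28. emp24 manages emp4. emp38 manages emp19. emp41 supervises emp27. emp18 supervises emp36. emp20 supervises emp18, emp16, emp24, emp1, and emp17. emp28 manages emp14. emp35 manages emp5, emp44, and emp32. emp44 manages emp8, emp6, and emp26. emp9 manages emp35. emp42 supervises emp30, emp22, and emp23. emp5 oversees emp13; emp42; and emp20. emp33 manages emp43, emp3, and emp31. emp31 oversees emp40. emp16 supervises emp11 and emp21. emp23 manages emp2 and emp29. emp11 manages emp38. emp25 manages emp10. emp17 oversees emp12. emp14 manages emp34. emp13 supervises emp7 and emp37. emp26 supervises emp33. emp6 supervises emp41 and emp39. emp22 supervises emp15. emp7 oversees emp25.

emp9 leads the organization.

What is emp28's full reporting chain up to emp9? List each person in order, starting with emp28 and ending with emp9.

emp28 reports to emp43. emp43 reports to emp33. emp33 reports to emp26. emp26 reports to emp44. emp44 reports to emp35. emp35 reports to emp9. emp9 is at the top.

emp28 -> emp43 -> emp33 -> emp26 -> emp44 -> emp35 -> emp9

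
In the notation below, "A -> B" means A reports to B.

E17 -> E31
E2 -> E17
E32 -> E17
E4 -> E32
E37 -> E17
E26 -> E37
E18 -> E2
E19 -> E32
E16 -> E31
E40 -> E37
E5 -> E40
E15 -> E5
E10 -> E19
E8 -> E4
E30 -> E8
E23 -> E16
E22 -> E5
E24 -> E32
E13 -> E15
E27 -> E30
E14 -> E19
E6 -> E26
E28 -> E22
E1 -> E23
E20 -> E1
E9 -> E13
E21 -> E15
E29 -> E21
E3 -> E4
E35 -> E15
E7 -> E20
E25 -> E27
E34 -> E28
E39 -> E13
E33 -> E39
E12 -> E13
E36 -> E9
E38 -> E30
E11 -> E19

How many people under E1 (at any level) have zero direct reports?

The only person in E1's organization with no one reporting to them is E7. That is 1.

1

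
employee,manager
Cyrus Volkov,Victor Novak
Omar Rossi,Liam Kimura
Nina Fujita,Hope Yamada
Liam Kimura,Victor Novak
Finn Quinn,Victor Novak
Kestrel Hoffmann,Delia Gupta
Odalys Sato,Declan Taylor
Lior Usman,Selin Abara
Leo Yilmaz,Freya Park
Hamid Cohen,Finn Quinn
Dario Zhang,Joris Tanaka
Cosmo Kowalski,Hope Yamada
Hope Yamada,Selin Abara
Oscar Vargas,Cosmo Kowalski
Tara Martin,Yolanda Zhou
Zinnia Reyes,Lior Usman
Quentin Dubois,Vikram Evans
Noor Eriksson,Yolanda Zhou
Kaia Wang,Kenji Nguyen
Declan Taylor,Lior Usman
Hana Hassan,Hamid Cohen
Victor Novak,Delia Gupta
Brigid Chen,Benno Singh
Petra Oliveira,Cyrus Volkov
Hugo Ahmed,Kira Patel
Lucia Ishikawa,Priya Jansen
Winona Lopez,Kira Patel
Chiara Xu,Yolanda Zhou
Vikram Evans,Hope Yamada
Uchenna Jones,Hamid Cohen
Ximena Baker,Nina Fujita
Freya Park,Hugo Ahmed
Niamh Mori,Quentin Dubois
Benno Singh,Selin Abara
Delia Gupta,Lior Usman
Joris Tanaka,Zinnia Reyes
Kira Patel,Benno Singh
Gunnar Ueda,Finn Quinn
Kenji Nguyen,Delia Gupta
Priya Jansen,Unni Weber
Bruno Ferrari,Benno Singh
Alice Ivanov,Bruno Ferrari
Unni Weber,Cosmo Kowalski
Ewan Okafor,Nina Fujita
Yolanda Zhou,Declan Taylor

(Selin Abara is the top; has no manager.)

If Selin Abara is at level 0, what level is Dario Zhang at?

4

Chain from Dario Zhang up to Selin Abara: Dario Zhang → Joris Tanaka → Zinnia Reyes → Lior Usman → Selin Abara. That is 4 steps up, so Dario Zhang is 4 levels below Selin Abara.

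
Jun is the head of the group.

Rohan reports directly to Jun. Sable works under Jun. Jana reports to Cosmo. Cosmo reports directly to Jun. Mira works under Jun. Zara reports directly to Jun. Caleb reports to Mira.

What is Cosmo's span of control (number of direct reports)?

Cosmo directly manages Jana. That is 1 direct report.

1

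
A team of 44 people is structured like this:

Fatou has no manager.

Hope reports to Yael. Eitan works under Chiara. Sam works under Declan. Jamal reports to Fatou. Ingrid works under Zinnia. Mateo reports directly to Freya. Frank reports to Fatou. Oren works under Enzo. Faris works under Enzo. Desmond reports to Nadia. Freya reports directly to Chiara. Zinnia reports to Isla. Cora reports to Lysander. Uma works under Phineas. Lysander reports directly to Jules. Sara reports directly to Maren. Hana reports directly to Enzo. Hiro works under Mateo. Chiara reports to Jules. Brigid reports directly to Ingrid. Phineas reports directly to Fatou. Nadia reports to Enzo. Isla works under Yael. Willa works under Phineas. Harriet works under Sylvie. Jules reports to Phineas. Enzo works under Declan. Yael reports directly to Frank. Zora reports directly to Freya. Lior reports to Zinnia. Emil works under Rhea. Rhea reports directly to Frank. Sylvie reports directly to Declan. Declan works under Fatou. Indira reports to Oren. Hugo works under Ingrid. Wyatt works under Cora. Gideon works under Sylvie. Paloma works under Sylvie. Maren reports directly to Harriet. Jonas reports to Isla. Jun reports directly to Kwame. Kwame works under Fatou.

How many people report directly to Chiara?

2

Chiara directly manages Freya, Eitan. That is 2 direct reports.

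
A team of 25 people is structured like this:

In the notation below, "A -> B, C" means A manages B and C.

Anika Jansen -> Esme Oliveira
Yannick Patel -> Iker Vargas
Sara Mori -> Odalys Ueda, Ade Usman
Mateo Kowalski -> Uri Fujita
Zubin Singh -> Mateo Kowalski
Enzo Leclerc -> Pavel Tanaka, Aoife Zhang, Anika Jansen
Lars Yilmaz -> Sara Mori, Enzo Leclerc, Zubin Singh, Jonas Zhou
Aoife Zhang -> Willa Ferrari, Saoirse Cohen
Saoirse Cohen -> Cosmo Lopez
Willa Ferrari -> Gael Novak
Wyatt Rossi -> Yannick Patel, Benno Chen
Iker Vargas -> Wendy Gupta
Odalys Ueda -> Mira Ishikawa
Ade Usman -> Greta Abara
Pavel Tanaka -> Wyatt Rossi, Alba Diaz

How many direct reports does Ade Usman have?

Ade Usman directly manages Greta Abara. That is 1 direct report.

1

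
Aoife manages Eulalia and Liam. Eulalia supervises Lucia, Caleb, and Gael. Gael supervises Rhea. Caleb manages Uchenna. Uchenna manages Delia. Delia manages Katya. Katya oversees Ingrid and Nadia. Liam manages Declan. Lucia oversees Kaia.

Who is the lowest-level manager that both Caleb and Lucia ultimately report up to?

Caleb's chain of managers is Eulalia, Aoife. Lucia's chain of managers is Eulalia, Aoife. The first manager that appears in both chains is Eulalia.

Eulalia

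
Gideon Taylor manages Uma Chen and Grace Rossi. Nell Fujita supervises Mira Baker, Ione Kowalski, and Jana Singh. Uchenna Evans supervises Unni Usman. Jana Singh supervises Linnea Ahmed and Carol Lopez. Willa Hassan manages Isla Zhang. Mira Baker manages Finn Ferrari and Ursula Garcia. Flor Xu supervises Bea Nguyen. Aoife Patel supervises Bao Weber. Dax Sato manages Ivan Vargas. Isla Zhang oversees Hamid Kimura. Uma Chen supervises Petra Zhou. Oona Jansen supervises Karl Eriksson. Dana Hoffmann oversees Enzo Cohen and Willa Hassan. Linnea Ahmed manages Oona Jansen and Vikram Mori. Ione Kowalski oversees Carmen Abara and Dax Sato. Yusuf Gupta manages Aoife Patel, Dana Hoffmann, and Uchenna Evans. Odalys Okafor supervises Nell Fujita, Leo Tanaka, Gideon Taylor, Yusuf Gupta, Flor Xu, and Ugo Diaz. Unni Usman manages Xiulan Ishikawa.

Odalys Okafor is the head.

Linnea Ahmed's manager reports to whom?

Linnea Ahmed reports to Jana Singh, and Jana Singh reports to Nell Fujita. So Linnea Ahmed's skip-level manager is Nell Fujita.

Nell Fujita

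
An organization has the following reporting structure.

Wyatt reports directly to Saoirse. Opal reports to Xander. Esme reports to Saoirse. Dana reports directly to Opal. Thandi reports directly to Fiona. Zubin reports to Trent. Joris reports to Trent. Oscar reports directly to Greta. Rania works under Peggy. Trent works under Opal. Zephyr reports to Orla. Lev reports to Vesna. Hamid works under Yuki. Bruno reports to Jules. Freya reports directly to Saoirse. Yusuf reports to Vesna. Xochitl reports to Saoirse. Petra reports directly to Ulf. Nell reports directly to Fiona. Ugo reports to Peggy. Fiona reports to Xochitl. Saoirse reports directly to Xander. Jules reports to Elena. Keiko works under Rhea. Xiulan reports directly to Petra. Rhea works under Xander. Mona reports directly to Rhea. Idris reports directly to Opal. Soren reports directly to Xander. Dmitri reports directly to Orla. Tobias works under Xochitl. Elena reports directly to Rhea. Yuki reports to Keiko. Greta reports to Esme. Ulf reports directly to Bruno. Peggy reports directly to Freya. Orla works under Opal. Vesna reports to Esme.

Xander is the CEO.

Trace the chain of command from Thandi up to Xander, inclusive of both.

Thandi reports to Fiona. Fiona reports to Xochitl. Xochitl reports to Saoirse. Saoirse reports to Xander. Xander is at the top.

Thandi -> Fiona -> Xochitl -> Saoirse -> Xander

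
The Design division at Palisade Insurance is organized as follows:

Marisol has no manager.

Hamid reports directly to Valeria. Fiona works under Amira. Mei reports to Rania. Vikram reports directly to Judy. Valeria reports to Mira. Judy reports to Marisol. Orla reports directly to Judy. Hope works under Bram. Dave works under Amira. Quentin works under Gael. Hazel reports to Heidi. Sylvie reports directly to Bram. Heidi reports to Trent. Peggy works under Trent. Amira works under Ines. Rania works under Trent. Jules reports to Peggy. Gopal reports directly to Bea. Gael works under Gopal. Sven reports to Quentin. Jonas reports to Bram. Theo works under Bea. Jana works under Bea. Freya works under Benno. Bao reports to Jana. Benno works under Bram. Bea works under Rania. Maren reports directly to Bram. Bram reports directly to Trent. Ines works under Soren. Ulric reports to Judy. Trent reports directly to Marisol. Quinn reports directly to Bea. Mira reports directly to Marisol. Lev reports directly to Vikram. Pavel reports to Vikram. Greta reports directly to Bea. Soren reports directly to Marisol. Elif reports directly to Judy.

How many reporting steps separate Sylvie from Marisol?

Chain from Sylvie up to Marisol: Sylvie → Bram → Trent → Marisol. That is 3 steps up, so Sylvie is 3 levels below Marisol.

3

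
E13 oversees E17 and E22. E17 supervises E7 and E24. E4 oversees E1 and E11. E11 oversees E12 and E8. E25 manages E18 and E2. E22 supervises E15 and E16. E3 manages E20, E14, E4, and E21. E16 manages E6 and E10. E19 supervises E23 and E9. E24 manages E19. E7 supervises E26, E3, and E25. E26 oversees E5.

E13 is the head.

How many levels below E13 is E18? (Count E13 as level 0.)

Chain from E18 up to E13: E18 → E25 → E7 → E17 → E13. That is 4 steps up, so E18 is 4 levels below E13.

4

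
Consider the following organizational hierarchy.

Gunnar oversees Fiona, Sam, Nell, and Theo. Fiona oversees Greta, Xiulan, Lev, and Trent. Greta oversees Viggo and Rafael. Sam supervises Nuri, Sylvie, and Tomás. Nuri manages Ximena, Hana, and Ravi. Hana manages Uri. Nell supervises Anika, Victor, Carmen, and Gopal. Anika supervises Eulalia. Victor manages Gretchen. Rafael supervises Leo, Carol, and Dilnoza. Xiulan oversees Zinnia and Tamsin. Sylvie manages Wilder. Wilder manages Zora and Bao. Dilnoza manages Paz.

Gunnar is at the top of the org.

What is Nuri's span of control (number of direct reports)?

Nuri directly manages Hana, Ravi, Ximena. That is 3 direct reports.

3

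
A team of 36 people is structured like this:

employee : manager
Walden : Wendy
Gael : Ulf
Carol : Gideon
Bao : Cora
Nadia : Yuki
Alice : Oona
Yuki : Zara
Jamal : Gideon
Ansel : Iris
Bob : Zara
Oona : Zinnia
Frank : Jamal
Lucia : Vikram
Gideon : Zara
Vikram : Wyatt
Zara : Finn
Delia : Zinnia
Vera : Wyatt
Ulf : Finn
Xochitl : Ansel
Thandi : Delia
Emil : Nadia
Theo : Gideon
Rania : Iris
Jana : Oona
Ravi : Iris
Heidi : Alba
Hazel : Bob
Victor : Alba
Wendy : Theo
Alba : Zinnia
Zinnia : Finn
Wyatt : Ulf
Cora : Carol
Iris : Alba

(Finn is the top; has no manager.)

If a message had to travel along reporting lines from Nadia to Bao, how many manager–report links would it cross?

6

Nadia is 2 levels below Zara, and Bao is 4 levels below Zara (their lowest common manager). The shortest path runs up from Nadia to Zara and back down to Bao: 2 + 4 = 6 links.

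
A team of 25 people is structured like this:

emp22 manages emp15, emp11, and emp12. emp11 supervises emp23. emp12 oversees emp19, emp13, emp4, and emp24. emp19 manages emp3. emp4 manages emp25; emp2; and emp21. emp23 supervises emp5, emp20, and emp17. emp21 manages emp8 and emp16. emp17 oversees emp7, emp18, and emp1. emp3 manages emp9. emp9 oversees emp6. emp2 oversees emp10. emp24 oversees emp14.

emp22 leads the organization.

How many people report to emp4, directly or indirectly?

6

emp4 directly manages emp21, emp25, emp2. Under emp21: emp16, emp8 (2). emp25 has no reports. Under emp2: emp10 (1). So emp4's organization is 3 direct reports plus everyone under them: 3 + 1 + 2 = 6.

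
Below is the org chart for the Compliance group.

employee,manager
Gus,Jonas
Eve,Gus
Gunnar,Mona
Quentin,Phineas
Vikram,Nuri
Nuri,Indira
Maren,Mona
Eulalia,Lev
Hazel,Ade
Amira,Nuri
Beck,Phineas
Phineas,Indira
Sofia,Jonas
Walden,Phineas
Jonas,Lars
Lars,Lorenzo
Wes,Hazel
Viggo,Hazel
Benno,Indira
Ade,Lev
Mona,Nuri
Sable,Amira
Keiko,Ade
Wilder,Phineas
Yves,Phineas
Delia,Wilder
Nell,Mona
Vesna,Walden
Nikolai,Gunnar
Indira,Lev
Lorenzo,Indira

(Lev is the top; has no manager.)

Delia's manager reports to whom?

Phineas

Delia reports to Wilder, and Wilder reports to Phineas. So Delia's skip-level manager is Phineas.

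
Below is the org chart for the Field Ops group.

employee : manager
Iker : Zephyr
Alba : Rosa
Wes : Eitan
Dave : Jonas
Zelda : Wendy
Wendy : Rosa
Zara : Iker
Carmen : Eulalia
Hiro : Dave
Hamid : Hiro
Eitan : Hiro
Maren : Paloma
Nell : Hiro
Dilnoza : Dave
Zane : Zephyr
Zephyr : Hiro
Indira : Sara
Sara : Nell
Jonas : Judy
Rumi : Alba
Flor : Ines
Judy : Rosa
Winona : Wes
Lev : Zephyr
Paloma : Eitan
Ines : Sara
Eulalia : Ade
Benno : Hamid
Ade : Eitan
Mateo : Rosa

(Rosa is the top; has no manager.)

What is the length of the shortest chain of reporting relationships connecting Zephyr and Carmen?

5

Zephyr is 1 level below Hiro, and Carmen is 4 levels below Hiro (their lowest common manager). The shortest path runs up from Zephyr to Hiro and back down to Carmen: 1 + 4 = 5 links.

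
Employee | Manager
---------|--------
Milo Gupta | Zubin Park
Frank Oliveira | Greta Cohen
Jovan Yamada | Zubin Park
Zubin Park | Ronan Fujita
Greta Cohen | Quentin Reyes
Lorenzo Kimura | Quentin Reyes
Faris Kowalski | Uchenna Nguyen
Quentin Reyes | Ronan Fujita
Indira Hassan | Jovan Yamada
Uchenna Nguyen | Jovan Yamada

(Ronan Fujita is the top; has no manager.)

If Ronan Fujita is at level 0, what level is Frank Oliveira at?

Chain from Frank Oliveira up to Ronan Fujita: Frank Oliveira → Greta Cohen → Quentin Reyes → Ronan Fujita. That is 3 steps up, so Frank Oliveira is 3 levels below Ronan Fujita.

3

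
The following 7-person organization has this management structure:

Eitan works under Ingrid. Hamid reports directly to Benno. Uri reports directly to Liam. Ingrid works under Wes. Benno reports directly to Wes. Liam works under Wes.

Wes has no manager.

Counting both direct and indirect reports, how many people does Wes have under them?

6

Wes directly manages Liam, Benno, Ingrid. Under Liam: Uri (1). Under Benno: Hamid (1). Under Ingrid: Eitan (1). So Wes's organization is 3 direct reports plus everyone under them: 2 + 2 + 2 = 6.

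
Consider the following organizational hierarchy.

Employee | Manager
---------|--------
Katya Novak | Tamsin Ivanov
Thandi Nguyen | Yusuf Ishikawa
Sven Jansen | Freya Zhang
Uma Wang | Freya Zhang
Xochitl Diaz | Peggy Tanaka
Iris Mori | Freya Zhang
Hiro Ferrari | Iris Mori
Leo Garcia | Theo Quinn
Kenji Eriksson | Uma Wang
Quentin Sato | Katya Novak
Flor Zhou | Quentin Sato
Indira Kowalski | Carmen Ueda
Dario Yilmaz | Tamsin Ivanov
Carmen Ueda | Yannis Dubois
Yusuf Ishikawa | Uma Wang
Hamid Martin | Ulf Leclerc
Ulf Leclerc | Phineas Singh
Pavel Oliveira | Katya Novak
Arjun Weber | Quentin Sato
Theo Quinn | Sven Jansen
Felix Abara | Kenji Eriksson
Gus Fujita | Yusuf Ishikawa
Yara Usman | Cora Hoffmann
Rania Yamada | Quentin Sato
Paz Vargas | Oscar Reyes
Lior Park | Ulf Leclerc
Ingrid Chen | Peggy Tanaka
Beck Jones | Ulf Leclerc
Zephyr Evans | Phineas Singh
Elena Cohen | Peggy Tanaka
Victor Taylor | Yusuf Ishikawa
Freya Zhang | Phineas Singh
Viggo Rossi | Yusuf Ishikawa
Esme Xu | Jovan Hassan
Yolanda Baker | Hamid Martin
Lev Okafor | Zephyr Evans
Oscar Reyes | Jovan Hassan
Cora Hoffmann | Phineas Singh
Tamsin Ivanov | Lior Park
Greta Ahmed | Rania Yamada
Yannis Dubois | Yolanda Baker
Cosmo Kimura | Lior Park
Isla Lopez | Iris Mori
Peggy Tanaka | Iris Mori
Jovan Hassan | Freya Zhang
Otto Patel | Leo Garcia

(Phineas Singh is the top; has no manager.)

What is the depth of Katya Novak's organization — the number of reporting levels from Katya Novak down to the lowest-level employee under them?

The longest chain under Katya Novak runs Katya Novak → Quentin Sato → Rania Yamada → Greta Ahmed, which is 3 levels below Katya Novak.

3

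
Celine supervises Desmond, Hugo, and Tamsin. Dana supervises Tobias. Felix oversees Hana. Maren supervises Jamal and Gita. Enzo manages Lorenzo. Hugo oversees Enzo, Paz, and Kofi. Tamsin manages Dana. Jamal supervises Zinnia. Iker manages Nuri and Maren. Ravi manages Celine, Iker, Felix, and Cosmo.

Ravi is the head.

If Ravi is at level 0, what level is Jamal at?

Chain from Jamal up to Ravi: Jamal → Maren → Iker → Ravi. That is 3 steps up, so Jamal is 3 levels below Ravi.

3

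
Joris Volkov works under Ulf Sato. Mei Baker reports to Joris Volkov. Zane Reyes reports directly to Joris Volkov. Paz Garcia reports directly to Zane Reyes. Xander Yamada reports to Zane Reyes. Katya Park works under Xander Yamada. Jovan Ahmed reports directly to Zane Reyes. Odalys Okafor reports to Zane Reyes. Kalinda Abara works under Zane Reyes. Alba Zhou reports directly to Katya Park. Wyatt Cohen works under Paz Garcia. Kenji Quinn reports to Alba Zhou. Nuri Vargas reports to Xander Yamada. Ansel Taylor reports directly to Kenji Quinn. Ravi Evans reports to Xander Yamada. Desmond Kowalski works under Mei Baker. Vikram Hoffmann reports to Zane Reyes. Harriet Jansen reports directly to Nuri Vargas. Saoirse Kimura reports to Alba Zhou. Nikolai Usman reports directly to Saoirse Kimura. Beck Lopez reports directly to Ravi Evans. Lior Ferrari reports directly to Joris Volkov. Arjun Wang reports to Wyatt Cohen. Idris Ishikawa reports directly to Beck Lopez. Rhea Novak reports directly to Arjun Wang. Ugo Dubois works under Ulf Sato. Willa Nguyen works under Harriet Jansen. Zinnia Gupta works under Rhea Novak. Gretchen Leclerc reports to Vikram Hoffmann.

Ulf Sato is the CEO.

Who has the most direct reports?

Direct-report counts: Ulf Sato has 2; Joris Volkov has 3; Zane Reyes has 6; Vikram Hoffmann has 1; Xander Yamada has 3; Ravi Evans has 1; Beck Lopez has 1; Nuri Vargas has 1; Harriet Jansen has 1; Katya Park has 1; Alba Zhou has 2; Saoirse Kimura has 1; Kenji Quinn has 1; Paz Garcia has 1; Wyatt Cohen has 1; Arjun Wang has 1; Rhea Novak has 1; Mei Baker has 1. The largest is 6, held by Zane Reyes.

Zane Reyes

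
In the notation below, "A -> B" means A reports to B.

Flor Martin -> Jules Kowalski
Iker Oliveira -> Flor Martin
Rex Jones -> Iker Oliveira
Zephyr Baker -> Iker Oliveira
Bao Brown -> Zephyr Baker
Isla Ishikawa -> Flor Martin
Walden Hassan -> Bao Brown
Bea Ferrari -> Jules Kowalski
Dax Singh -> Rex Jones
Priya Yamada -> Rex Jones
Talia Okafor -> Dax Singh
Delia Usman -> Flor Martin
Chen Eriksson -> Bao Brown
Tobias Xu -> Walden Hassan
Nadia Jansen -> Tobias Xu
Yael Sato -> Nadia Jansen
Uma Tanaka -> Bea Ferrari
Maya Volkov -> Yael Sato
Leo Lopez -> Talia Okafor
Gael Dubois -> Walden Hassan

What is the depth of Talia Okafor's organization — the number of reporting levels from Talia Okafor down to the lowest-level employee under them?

1

The longest chain under Talia Okafor runs Talia Okafor → Leo Lopez, which is 1 level below Talia Okafor.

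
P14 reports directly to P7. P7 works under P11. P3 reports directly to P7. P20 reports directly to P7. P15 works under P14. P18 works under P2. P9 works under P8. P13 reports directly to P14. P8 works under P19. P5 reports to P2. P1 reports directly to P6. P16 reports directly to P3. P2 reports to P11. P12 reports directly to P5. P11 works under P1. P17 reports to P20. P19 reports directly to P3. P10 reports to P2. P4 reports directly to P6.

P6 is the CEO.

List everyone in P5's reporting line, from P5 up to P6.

P5 reports to P2. P2 reports to P11. P11 reports to P1. P1 reports to P6. P6 is at the top.

P5 -> P2 -> P11 -> P1 -> P6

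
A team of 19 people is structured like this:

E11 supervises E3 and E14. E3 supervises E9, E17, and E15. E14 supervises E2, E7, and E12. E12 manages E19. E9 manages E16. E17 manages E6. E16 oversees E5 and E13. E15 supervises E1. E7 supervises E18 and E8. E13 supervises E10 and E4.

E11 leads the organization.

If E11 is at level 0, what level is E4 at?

Chain from E4 up to E11: E4 → E13 → E16 → E9 → E3 → E11. That is 5 steps up, so E4 is 5 levels below E11.

5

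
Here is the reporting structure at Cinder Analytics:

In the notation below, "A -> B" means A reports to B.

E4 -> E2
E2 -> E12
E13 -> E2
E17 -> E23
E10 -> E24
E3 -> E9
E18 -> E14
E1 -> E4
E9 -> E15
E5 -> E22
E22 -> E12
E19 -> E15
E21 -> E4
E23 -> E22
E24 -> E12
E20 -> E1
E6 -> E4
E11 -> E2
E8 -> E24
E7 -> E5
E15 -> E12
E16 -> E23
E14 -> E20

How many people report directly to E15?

2

E15 directly manages E9, E19. That is 2 direct reports.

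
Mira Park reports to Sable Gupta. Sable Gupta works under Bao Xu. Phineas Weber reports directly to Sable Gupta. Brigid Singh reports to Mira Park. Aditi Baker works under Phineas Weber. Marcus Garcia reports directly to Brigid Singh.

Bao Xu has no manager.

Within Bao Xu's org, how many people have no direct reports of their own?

The people in Bao Xu's organization with no one reporting to them are Marcus Garcia, Aditi Baker. That is 2.

2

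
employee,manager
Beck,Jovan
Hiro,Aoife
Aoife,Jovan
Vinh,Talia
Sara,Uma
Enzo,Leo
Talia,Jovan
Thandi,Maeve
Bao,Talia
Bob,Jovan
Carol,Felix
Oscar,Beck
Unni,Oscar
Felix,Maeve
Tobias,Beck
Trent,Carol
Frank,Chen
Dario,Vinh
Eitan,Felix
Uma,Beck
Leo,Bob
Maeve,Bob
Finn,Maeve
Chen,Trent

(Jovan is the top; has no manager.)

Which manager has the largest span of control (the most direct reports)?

Direct-report counts: Jovan has 4; Aoife has 1; Talia has 2; Vinh has 1; Bob has 2; Maeve has 3; Felix has 2; Carol has 1; Trent has 1; Chen has 1; Leo has 1; Beck has 3; Uma has 1; Oscar has 1. The largest is 4, held by Jovan.

Jovan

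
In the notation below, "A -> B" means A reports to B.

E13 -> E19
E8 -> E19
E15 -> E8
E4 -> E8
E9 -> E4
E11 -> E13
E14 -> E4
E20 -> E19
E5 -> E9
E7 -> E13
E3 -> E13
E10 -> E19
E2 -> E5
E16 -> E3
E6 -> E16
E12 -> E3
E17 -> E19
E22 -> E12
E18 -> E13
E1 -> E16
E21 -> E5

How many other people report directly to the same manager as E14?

E14 reports to E4. E4's other direct reports are E9 — 1 peer.

1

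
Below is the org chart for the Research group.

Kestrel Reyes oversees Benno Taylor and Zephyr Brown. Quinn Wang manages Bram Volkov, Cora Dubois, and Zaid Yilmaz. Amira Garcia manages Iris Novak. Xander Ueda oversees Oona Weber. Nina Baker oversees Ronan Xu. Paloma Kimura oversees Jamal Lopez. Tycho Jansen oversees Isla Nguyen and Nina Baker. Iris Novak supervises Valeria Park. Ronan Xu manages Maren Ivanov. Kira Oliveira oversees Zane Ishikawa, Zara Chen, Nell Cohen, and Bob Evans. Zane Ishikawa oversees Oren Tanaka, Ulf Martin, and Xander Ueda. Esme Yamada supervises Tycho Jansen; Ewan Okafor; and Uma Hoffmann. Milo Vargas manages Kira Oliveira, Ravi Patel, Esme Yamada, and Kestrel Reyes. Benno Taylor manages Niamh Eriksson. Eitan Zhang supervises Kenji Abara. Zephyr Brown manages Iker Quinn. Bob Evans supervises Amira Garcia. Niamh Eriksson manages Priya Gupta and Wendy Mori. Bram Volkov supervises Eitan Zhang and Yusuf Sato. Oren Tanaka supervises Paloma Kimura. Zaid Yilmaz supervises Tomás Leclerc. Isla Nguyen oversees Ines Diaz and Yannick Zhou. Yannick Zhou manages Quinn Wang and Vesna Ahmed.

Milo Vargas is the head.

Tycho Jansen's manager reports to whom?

Tycho Jansen reports to Esme Yamada, and Esme Yamada reports to Milo Vargas. So Tycho Jansen's skip-level manager is Milo Vargas.

Milo Vargas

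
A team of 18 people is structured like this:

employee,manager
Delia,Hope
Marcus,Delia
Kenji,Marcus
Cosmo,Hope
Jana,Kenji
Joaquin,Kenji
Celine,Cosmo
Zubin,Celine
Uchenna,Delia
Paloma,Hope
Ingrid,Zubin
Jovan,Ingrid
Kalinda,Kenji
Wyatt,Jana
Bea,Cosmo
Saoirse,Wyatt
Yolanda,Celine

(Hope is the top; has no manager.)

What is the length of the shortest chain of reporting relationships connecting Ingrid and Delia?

5

Ingrid is 4 levels below Hope, and Delia is 1 level below Hope (their lowest common manager). The shortest path runs up from Ingrid to Hope and back down to Delia: 4 + 1 = 5 links.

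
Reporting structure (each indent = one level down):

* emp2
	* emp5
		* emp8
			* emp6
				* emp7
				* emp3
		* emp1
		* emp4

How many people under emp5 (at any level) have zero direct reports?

The people in emp5's organization with no one reporting to them are emp4, emp1, emp3, emp7. That is 4.

4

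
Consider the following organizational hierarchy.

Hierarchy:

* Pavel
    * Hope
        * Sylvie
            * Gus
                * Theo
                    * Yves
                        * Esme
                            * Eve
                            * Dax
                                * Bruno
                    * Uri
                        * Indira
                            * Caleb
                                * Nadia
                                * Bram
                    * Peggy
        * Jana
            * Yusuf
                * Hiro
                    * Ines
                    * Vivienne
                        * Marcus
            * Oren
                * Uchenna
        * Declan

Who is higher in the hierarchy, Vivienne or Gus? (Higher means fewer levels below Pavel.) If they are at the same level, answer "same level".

Gus

Vivienne is 5 levels below Pavel; Gus is 3. Gus is higher.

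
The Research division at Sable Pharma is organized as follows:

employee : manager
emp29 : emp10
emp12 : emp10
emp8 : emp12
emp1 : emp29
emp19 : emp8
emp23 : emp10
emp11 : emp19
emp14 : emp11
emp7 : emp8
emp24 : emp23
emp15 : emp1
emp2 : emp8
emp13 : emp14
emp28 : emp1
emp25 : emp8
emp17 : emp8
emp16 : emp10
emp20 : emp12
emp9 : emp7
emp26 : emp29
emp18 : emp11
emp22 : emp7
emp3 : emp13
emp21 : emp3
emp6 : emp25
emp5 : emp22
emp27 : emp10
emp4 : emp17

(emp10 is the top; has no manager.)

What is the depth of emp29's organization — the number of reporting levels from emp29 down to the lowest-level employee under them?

The longest chain under emp29 runs emp29 → emp1 → emp28, which is 2 levels below emp29.

2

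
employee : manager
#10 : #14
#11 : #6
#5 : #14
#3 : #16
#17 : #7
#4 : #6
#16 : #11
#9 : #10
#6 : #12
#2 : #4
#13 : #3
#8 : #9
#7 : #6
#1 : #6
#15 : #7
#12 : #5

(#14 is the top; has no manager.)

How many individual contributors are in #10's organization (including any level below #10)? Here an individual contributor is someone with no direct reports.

1

The only person in #10's organization with no one reporting to them is #8. That is 1.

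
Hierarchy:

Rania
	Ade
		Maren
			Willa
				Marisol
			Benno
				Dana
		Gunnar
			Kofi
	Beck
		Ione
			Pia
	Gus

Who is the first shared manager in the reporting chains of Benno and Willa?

Benno's chain of managers is Maren, Ade, Rania. Willa's chain of managers is Maren, Ade, Rania. The first manager that appears in both chains is Maren.

Maren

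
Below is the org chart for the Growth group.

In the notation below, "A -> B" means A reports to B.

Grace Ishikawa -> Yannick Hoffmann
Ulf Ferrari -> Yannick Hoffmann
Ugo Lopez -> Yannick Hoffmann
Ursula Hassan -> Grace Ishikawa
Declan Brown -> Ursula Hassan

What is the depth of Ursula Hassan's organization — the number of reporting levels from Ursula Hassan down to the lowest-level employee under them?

1

The longest chain under Ursula Hassan runs Ursula Hassan → Declan Brown, which is 1 level below Ursula Hassan.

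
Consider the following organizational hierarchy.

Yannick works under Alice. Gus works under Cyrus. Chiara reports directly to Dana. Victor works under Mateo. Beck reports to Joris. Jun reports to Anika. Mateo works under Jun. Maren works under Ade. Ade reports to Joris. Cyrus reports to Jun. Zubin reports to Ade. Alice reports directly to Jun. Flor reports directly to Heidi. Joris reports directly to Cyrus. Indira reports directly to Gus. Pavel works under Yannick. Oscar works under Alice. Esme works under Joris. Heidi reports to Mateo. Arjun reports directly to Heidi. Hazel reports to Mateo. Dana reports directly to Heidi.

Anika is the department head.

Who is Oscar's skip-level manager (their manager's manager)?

Oscar reports to Alice, and Alice reports to Jun. So Oscar's skip-level manager is Jun.

Jun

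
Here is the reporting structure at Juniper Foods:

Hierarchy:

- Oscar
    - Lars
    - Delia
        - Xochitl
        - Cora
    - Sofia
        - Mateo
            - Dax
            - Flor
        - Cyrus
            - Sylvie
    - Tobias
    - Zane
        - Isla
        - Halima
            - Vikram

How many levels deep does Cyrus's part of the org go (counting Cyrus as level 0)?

1

The longest chain under Cyrus runs Cyrus → Sylvie, which is 1 level below Cyrus.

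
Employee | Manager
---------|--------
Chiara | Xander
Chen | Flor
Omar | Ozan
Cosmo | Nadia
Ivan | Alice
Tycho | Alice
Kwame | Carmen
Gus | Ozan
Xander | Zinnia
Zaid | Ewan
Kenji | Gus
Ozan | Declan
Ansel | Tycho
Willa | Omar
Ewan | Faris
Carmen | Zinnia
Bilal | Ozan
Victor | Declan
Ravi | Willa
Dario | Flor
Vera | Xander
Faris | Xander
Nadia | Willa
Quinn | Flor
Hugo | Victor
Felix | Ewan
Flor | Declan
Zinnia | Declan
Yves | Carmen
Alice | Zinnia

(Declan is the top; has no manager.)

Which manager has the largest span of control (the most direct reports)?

Declan

Direct-report counts: Declan has 4; Victor has 1; Zinnia has 3; Carmen has 2; Alice has 2; Tycho has 1; Xander has 3; Faris has 1; Ewan has 2; Ozan has 3; Gus has 1; Omar has 1; Willa has 2; Nadia has 1; Flor has 3. The largest is 4, held by Declan.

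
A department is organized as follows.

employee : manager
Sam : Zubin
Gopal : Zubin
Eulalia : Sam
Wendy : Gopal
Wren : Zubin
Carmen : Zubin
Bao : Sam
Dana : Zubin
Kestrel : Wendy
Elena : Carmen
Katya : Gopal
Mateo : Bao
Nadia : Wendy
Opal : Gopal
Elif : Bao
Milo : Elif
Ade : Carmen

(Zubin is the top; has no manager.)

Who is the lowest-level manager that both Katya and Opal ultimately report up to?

Gopal

Katya's chain of managers is Gopal, Zubin. Opal's chain of managers is Gopal, Zubin. The first manager that appears in both chains is Gopal.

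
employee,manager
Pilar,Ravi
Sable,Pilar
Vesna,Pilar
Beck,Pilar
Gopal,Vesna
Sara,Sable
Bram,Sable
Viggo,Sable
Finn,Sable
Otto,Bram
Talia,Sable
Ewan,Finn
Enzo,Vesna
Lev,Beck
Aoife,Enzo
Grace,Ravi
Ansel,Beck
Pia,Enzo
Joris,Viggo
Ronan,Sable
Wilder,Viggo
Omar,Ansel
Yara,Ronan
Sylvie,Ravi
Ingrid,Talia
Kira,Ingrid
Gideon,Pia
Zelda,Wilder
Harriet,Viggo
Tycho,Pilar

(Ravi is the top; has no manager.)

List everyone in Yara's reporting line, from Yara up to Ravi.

Yara reports to Ronan. Ronan reports to Sable. Sable reports to Pilar. Pilar reports to Ravi. Ravi is at the top.

Yara -> Ronan -> Sable -> Pilar -> Ravi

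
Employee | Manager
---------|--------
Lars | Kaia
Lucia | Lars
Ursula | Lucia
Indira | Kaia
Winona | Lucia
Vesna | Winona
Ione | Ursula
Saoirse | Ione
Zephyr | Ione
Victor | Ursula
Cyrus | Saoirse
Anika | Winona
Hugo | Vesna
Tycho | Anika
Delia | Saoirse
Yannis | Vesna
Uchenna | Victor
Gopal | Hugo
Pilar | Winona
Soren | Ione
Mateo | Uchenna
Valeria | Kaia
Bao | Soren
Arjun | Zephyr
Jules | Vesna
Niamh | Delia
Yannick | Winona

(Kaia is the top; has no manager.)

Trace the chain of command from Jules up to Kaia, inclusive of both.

Jules -> Vesna -> Winona -> Lucia -> Lars -> Kaia

Jules reports to Vesna. Vesna reports to Winona. Winona reports to Lucia. Lucia reports to Lars. Lars reports to Kaia. Kaia is at the top.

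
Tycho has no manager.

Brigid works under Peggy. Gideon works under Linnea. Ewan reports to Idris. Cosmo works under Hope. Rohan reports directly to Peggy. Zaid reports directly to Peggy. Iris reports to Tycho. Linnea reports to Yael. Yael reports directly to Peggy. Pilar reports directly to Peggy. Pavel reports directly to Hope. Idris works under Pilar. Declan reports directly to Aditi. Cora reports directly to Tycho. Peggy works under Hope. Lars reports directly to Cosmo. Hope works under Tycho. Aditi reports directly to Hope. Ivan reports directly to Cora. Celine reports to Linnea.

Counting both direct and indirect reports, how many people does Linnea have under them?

Linnea directly manages Celine, Gideon. Celine has no reports. Gideon has no reports. So Linnea's organization is 2 direct reports plus everyone under them: 1 + 1 = 2.

2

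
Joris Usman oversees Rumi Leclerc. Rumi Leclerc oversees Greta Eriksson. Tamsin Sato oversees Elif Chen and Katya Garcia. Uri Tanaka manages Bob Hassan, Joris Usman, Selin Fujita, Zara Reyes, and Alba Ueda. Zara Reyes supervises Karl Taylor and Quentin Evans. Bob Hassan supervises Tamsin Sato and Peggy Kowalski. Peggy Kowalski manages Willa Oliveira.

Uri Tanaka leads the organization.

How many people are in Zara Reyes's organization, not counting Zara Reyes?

2

Zara Reyes directly manages Karl Taylor, Quentin Evans. Karl Taylor has no reports. Quentin Evans has no reports. So Zara Reyes's organization is 2 direct reports plus everyone under them: 1 + 1 = 2.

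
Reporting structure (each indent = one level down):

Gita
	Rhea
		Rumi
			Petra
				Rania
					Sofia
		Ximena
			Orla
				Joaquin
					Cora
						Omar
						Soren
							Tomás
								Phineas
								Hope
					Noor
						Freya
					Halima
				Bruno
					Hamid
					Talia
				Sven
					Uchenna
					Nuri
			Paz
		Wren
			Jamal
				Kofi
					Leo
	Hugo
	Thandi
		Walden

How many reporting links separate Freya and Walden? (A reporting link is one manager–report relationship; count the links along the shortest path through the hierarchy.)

Freya is 6 levels below Gita, and Walden is 2 levels below Gita (their lowest common manager). The shortest path runs up from Freya to Gita and back down to Walden: 6 + 2 = 8 links.

8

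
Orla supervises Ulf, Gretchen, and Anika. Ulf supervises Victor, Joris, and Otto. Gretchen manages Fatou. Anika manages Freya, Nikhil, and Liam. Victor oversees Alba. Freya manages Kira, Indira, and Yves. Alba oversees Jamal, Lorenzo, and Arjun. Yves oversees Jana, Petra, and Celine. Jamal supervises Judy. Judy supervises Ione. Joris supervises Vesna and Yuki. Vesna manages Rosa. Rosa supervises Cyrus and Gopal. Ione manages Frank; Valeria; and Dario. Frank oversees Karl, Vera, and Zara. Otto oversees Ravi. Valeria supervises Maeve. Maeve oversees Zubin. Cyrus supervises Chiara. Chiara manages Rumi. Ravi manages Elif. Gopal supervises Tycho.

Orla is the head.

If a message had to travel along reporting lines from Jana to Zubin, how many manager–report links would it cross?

13

Jana is 4 levels below Orla, and Zubin is 9 levels below Orla (their lowest common manager). The shortest path runs up from Jana to Orla and back down to Zubin: 4 + 9 = 13 links.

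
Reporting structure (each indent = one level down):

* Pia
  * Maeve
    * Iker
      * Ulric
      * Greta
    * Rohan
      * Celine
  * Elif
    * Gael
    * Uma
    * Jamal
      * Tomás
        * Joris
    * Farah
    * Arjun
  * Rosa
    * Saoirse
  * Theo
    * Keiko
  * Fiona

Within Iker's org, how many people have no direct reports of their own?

The people in Iker's organization with no one reporting to them are Greta, Ulric. That is 2.

2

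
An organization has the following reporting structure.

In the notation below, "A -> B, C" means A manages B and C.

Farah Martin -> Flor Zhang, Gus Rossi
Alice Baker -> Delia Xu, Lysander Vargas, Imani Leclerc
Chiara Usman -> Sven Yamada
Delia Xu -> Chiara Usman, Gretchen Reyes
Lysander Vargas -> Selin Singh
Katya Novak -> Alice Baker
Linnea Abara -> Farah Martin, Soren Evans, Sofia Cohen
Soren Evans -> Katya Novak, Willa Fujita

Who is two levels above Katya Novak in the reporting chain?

Katya Novak reports to Soren Evans, and Soren Evans reports to Linnea Abara. So Katya Novak's skip-level manager is Linnea Abara.

Linnea Abara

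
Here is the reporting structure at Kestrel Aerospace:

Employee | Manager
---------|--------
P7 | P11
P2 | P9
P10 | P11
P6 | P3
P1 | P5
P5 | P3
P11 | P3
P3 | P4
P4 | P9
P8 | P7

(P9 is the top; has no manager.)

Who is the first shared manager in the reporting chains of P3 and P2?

P3's chain of managers is P4, P9. P2's chain of managers is P9. The first manager that appears in both chains is P9.

P9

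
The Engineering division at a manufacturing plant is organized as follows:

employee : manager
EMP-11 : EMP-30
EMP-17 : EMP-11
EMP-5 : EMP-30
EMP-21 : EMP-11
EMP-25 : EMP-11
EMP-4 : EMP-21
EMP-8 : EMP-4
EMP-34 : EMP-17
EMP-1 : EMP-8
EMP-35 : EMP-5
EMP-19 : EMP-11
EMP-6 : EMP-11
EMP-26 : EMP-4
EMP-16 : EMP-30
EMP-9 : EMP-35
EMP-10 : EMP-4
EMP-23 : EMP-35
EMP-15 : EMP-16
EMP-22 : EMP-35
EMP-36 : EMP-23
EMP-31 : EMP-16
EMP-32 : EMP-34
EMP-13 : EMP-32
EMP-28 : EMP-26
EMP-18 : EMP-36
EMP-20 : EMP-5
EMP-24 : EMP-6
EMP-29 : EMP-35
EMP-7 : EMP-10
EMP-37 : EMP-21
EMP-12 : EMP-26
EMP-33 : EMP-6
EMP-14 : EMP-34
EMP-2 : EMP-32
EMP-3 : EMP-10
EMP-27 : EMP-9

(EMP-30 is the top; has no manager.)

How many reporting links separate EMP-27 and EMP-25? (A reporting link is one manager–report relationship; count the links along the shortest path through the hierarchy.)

6

EMP-27 is 4 levels below EMP-30, and EMP-25 is 2 levels below EMP-30 (their lowest common manager). The shortest path runs up from EMP-27 to EMP-30 and back down to EMP-25: 4 + 2 = 6 links.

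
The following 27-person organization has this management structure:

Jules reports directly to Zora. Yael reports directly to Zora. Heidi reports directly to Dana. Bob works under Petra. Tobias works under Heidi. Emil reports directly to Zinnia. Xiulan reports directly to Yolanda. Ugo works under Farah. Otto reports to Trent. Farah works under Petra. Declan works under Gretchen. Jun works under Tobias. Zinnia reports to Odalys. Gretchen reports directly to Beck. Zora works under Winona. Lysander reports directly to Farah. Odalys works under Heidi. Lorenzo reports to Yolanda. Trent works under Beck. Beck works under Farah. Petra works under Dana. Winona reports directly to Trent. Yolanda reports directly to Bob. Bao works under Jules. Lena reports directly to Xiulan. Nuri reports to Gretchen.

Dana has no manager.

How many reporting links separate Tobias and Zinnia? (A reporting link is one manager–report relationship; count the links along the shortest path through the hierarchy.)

3

Tobias is 1 level below Heidi, and Zinnia is 2 levels below Heidi (their lowest common manager). The shortest path runs up from Tobias to Heidi and back down to Zinnia: 1 + 2 = 3 links.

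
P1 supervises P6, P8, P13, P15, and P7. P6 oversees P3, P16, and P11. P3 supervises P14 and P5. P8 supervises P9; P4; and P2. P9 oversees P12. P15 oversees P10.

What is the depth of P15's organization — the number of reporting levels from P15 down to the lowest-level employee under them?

1

The longest chain under P15 runs P15 → P10, which is 1 level below P15.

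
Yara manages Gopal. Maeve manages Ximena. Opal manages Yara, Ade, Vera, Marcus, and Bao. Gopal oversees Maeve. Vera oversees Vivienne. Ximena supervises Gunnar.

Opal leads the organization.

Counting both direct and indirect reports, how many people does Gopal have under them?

Gopal directly manages Maeve. Under Maeve: Ximena, Gunnar (2). That's 3 in total.

3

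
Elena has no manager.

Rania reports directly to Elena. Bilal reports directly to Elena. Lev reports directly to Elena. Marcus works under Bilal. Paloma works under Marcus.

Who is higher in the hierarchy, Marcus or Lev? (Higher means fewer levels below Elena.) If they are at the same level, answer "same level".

Marcus is 2 levels below Elena; Lev is 1. Lev is higher.

Lev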